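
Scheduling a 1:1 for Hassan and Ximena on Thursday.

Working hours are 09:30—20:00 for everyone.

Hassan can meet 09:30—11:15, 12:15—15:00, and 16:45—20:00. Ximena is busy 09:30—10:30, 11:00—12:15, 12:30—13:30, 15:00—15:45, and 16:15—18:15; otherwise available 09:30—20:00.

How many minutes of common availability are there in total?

Ximena free within 09:30–20:00: 10:30–11:00, 12:15–12:30, 13:30–15:00, 15:45–16:15, 18:15–20:00.
Hassan ∩ Ximena: 10:30–11:00, 12:15–12:30, 13:30–15:00, 18:15–20:00.
Total common minutes: 30 + 15 + 90 + 105 = 240.

240 minutes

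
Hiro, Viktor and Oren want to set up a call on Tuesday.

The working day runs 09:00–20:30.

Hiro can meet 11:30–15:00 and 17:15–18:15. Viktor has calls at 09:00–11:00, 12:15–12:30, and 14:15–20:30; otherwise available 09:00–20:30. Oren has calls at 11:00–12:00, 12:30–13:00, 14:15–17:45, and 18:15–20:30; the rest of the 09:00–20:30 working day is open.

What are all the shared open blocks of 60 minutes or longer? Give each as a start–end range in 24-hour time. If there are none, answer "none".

13:00–14:15

Viktor free within 09:00–20:30: 11:00–12:15, 12:30–14:15.
Oren free within 09:00–20:30: 09:00–11:00, 12:00–12:30, 13:00–14:15, 17:45–18:15.
Hiro ∩ Viktor: 11:30–12:15, 12:30–14:15.
Hiro ∩ Viktor ∩ Oren: 12:00–12:15, 13:00–14:15.
Windows ≥ 60 min: 13:00–14:15.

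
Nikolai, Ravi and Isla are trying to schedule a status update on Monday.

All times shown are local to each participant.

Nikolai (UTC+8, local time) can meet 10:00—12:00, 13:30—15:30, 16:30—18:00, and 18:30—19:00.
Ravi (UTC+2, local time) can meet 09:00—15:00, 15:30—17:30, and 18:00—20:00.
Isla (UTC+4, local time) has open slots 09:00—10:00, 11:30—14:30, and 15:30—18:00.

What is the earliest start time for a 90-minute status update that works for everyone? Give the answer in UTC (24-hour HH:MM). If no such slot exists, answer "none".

08:30

Nikolai → UTC: 02:00–04:00, 05:30–07:30, 08:30–10:00, 10:30–11:00.
Ravi → UTC: 07:00–13:00, 13:30–15:30, 16:00–18:00.
Isla → UTC: 05:00–06:00, 07:30–10:30, 11:30–14:00.
Nikolai ∩ Ravi: 07:00–07:30, 08:30–10:00, 10:30–11:00.
Nikolai ∩ Ravi ∩ Isla: 08:30–10:00.
Windows ≥ 90 min: 08:30–10:00.
Earliest such window starts at 08:30.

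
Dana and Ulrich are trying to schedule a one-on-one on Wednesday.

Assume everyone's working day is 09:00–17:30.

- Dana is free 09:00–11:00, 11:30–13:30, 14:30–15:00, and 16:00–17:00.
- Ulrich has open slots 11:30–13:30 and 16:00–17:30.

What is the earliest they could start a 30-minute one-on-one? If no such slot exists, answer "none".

Dana ∩ Ulrich: 11:30–13:30, 16:00–17:00.
Windows ≥ 30 min: 11:30–13:30, 16:00–17:00.
Earliest such window starts at 11:30.

11:30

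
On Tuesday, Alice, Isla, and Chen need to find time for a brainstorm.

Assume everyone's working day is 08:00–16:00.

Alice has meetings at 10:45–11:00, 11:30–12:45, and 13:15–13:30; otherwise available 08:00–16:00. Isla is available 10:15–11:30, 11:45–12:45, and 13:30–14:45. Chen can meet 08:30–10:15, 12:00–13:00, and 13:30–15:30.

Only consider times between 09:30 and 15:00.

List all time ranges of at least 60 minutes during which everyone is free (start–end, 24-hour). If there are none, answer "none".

13:30–14:45

Alice free within 08:00–16:00: 08:00–10:45, 11:00–11:30, 12:45–13:15, 13:30–16:00.
Alice ∩ Isla: 10:15–10:45, 11:00–11:30, 13:30–14:45.
Alice ∩ Isla ∩ Chen: 13:30–14:45.
Restricted to 09:30–15:00: 13:30–14:45.
Windows ≥ 60 min: 13:30–14:45.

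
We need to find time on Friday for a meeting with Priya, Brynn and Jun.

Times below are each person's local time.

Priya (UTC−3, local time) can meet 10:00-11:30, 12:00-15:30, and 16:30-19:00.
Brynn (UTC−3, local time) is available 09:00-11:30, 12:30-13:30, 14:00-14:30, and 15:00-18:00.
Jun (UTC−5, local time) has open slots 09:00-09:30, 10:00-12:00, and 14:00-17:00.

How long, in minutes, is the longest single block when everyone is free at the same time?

90 minutes

Priya → UTC: 13:00–14:30, 15:00–18:30, 19:30–22:00.
Brynn → UTC: 12:00–14:30, 15:30–16:30, 17:00–17:30, 18:00–21:00.
Jun → UTC: 14:00–14:30, 15:00–17:00, 19:00–22:00.
Priya ∩ Brynn: 13:00–14:30, 15:30–16:30, 17:00–17:30, 18:00–18:30, 19:30–21:00.
Priya ∩ Brynn ∩ Jun: 14:00–14:30, 15:30–16:30, 19:30–21:00.
Common window lengths: 30, 60, 90 min; longest is 90.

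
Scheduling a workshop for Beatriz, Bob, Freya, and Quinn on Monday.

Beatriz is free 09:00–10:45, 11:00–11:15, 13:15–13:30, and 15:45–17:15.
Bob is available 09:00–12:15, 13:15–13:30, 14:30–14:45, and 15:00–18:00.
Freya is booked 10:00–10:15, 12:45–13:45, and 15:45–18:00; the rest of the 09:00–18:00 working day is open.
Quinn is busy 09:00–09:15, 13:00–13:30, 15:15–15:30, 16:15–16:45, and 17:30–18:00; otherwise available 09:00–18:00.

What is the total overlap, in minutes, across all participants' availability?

90 minutes

Freya free within 09:00–18:00: 09:00–10:00, 10:15–12:45, 13:45–15:45.
Quinn free within 09:00–18:00: 09:15–13:00, 13:30–15:15, 15:30–16:15, 16:45–17:30.
Beatriz ∩ Bob: 09:00–10:45, 11:00–11:15, 13:15–13:30, 15:45–17:15.
Beatriz ∩ Bob ∩ Freya: 09:00–10:00, 10:15–10:45, 11:00–11:15.
Beatriz ∩ Bob ∩ Freya ∩ Quinn: 09:15–10:00, 10:15–10:45, 11:00–11:15.
Total common minutes: 45 + 30 + 15 = 90.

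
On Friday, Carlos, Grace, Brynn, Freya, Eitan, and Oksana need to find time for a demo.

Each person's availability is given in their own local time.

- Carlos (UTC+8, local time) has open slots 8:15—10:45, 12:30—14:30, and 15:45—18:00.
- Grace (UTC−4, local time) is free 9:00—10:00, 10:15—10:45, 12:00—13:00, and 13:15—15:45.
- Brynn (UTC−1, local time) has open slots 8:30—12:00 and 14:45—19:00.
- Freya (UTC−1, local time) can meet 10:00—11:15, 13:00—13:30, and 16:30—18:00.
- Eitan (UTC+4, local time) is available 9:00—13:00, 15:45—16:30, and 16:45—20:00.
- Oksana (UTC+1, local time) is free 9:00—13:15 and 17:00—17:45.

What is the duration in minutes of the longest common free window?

Carlos → UTC: 00:15–02:45, 04:30–06:30, 07:45–10:00.
Grace → UTC: 13:00–14:00, 14:15–14:45, 16:00–17:00, 17:15–19:45.
Brynn → UTC: 09:30–13:00, 15:45–20:00.
Freya → UTC: 11:00–12:15, 14:00–14:30, 17:30–19:00.
Eitan → UTC: 05:00–09:00, 11:45–12:30, 12:45–16:00.
Oksana → UTC: 08:00–12:15, 16:00–16:45.
Carlos ∩ Grace: (none).
Carlos ∩ Grace ∩ Brynn: (none).
Carlos ∩ Grace ∩ Brynn ∩ Freya: (none).
Carlos ∩ Grace ∩ Brynn ∩ Freya ∩ Eitan: (none).
Carlos ∩ Grace ∩ Brynn ∩ Freya ∩ Eitan ∩ Oksana: (none).
No common window.

0 minutes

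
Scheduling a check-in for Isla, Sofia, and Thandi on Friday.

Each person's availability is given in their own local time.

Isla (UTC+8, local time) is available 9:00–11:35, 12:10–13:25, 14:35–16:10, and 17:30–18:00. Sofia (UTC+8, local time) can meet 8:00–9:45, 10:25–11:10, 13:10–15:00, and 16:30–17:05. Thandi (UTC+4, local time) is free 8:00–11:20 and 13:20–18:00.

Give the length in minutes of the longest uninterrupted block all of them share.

25 minutes

Isla → UTC: 01:00–03:35, 04:10–05:25, 06:35–08:10, 09:30–10:00.
Sofia → UTC: 00:00–01:45, 02:25–03:10, 05:10–07:00, 08:30–09:05.
Thandi → UTC: 04:00–07:20, 09:20–14:00.
Isla ∩ Sofia: 01:00–01:45, 02:25–03:10, 05:10–05:25, 06:35–07:00.
Isla ∩ Sofia ∩ Thandi: 05:10–05:25, 06:35–07:00.
Common window lengths: 15, 25 min; longest is 25.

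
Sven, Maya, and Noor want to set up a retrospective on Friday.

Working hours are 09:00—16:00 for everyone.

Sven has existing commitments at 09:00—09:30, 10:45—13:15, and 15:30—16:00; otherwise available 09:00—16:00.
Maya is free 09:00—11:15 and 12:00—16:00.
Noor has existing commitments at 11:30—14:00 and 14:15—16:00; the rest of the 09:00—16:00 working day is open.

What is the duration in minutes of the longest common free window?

Sven free within 09:00–16:00: 09:30–10:45, 13:15–15:30.
Noor free within 09:00–16:00: 09:00–11:30, 14:00–14:15.
Sven ∩ Maya: 09:30–10:45, 13:15–15:30.
Sven ∩ Maya ∩ Noor: 09:30–10:45, 14:00–14:15.
Common window lengths: 75, 15 min; longest is 75.

75 minutes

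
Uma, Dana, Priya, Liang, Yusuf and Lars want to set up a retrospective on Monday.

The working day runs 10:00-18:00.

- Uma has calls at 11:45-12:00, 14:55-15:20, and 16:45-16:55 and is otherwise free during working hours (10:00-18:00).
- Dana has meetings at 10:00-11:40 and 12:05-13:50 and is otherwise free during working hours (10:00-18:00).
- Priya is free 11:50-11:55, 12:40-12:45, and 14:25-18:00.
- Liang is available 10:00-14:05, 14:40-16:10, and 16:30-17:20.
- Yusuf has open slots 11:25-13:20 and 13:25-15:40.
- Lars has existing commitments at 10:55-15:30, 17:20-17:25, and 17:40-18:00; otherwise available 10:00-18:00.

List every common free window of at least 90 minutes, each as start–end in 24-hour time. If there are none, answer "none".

none

Uma free within 10:00–18:00: 10:00–11:45, 12:00–14:55, 15:20–16:45, 16:55–18:00.
Dana free within 10:00–18:00: 11:40–12:05, 13:50–18:00.
Lars free within 10:00–18:00: 10:00–10:55, 15:30–17:20, 17:25–17:40.
Uma ∩ Dana: 11:40–11:45, 12:00–12:05, 13:50–14:55, 15:20–16:45, 16:55–18:00.
Uma ∩ Dana ∩ Priya: 14:25–14:55, 15:20–16:45, 16:55–18:00.
Uma ∩ Dana ∩ Priya ∩ Liang: 14:40–14:55, 15:20–16:10, 16:30–16:45, 16:55–17:20.
Uma ∩ Dana ∩ Priya ∩ Liang ∩ Yusuf: 14:40–14:55, 15:20–15:40.
Uma ∩ Dana ∩ Priya ∩ Liang ∩ Yusuf ∩ Lars: 15:30–15:40.
Windows ≥ 90 min: (none).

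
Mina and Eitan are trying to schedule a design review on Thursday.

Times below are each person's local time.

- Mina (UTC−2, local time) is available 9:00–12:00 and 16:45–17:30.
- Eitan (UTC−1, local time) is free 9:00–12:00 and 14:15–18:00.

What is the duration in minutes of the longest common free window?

Mina → UTC: 11:00–14:00, 18:45–19:30.
Eitan → UTC: 10:00–13:00, 15:15–19:00.
Mina ∩ Eitan: 11:00–13:00, 18:45–19:00.
Common window lengths: 120, 15 min; longest is 120.

120 minutes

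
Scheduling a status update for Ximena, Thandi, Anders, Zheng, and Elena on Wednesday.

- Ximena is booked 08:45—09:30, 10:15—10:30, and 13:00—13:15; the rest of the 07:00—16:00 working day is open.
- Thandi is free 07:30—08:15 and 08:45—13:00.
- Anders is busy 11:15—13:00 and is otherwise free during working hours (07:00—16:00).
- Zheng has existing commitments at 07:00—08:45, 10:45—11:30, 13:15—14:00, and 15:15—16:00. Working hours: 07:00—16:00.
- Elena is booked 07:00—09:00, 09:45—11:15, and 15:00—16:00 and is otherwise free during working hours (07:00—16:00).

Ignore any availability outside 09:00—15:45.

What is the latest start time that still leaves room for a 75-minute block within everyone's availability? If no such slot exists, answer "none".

Ximena free within 07:00–16:00: 07:00–08:45, 09:30–10:15, 10:30–13:00, 13:15–16:00.
Anders free within 07:00–16:00: 07:00–11:15, 13:00–16:00.
Zheng free within 07:00–16:00: 08:45–10:45, 11:30–13:15, 14:00–15:15.
Elena free within 07:00–16:00: 09:00–09:45, 11:15–15:00.
Ximena ∩ Thandi: 07:30–08:15, 09:30–10:15, 10:30–13:00.
Ximena ∩ Thandi ∩ Anders: 07:30–08:15, 09:30–10:15, 10:30–11:15.
Ximena ∩ Thandi ∩ Anders ∩ Zheng: 09:30–10:15, 10:30–10:45.
Ximena ∩ Thandi ∩ Anders ∩ Zheng ∩ Elena: 09:30–09:45.
Restricted to 09:00–15:45: 09:30–09:45.
Windows ≥ 75 min: (none).

none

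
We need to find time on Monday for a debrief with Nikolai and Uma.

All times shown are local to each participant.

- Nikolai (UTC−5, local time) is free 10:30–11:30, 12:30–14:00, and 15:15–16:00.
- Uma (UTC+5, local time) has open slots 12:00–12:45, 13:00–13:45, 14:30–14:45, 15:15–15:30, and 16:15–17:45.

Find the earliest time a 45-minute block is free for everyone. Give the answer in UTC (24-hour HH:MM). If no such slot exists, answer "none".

Nikolai → UTC: 15:30–16:30, 17:30–19:00, 20:15–21:00.
Uma → UTC: 07:00–07:45, 08:00–08:45, 09:30–09:45, 10:15–10:30, 11:15–12:45.
Nikolai ∩ Uma: (none).
Windows ≥ 45 min: (none).

none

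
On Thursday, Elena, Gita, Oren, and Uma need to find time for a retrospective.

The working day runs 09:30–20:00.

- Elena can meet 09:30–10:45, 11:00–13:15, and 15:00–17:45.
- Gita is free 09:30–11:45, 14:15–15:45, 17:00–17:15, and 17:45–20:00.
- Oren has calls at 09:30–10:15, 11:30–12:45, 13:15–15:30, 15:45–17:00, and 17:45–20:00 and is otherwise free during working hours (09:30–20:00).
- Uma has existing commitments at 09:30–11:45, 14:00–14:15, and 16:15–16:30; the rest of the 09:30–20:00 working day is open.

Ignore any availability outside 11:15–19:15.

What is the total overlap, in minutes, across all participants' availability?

Oren free within 09:30–20:00: 10:15–11:30, 12:45–13:15, 15:30–15:45, 17:00–17:45.
Uma free within 09:30–20:00: 11:45–14:00, 14:15–16:15, 16:30–20:00.
Elena ∩ Gita: 09:30–10:45, 11:00–11:45, 15:00–15:45, 17:00–17:15.
Elena ∩ Gita ∩ Oren: 10:15–10:45, 11:00–11:30, 15:30–15:45, 17:00–17:15.
Elena ∩ Gita ∩ Oren ∩ Uma: 15:30–15:45, 17:00–17:15.
Restricted to 11:15–19:15: 15:30–15:45, 17:00–17:15.
Total common minutes: 15 + 15 = 30.

30 minutes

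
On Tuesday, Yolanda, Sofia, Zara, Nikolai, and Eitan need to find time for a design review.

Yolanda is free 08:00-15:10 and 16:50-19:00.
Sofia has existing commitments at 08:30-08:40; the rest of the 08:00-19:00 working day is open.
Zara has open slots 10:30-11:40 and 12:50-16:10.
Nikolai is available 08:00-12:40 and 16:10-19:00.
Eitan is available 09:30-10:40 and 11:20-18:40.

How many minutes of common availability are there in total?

30 minutes

Sofia free within 08:00–19:00: 08:00–08:30, 08:40–19:00.
Yolanda ∩ Sofia: 08:00–08:30, 08:40–15:10, 16:50–19:00.
Yolanda ∩ Sofia ∩ Zara: 10:30–11:40, 12:50–15:10.
Yolanda ∩ Sofia ∩ Zara ∩ Nikolai: 10:30–11:40.
Yolanda ∩ Sofia ∩ Zara ∩ Nikolai ∩ Eitan: 10:30–10:40, 11:20–11:40.
Total common minutes: 10 + 20 = 30.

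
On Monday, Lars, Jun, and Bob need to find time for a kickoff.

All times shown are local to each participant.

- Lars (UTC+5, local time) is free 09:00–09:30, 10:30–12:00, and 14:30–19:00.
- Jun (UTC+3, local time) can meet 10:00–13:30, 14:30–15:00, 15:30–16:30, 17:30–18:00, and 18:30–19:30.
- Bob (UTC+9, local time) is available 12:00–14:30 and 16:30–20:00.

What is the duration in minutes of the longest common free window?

Lars → UTC: 04:00–04:30, 05:30–07:00, 09:30–14:00.
Jun → UTC: 07:00–10:30, 11:30–12:00, 12:30–13:30, 14:30–15:00, 15:30–16:30.
Bob → UTC: 03:00–05:30, 07:30–11:00.
Lars ∩ Jun: 09:30–10:30, 11:30–12:00, 12:30–13:30.
Lars ∩ Jun ∩ Bob: 09:30–10:30.
Single common window of 60 minutes.

60 minutes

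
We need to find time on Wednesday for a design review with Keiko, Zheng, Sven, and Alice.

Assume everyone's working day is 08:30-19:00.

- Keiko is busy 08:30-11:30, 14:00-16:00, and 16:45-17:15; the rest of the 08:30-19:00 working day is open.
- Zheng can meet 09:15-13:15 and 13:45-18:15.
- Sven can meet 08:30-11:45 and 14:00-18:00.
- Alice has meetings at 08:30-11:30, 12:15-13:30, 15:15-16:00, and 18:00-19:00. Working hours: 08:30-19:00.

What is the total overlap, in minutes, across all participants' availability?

Keiko free within 08:30–19:00: 11:30–14:00, 16:00–16:45, 17:15–19:00.
Alice free within 08:30–19:00: 11:30–12:15, 13:30–15:15, 16:00–18:00.
Keiko ∩ Zheng: 11:30–13:15, 13:45–14:00, 16:00–16:45, 17:15–18:15.
Keiko ∩ Zheng ∩ Sven: 11:30–11:45, 16:00–16:45, 17:15–18:00.
Keiko ∩ Zheng ∩ Sven ∩ Alice: 11:30–11:45, 16:00–16:45, 17:15–18:00.
Total common minutes: 15 + 45 + 45 = 105.

105 minutes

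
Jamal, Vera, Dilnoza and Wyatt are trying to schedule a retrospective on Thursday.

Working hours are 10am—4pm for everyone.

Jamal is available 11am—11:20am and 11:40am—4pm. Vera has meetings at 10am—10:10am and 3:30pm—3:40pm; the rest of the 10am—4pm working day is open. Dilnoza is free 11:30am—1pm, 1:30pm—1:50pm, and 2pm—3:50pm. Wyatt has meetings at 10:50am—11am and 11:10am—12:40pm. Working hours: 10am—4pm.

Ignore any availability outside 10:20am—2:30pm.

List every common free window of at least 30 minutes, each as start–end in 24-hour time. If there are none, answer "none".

Vera free within 10:00–16:00: 10:10–15:30, 15:40–16:00.
Wyatt free within 10:00–16:00: 10:00–10:50, 11:00–11:10, 12:40–16:00.
Jamal ∩ Vera: 11:00–11:20, 11:40–15:30, 15:40–16:00.
Jamal ∩ Vera ∩ Dilnoza: 11:40–13:00, 13:30–13:50, 14:00–15:30, 15:40–15:50.
Jamal ∩ Vera ∩ Dilnoza ∩ Wyatt: 12:40–13:00, 13:30–13:50, 14:00–15:30, 15:40–15:50.
Restricted to 10:20–14:30: 12:40–13:00, 13:30–13:50, 14:00–14:30.
Windows ≥ 30 min: 14:00–14:30.

14:00–14:30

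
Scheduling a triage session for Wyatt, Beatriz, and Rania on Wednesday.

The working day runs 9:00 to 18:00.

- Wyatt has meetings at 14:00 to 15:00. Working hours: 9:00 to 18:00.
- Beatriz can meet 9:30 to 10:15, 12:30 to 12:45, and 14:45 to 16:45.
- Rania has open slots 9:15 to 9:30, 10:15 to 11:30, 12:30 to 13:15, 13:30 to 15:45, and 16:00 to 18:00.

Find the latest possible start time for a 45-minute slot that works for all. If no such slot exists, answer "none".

16:00

Wyatt free within 09:00–18:00: 09:00–14:00, 15:00–18:00.
Wyatt ∩ Beatriz: 09:30–10:15, 12:30–12:45, 15:00–16:45.
Wyatt ∩ Beatriz ∩ Rania: 12:30–12:45, 15:00–15:45, 16:00–16:45.
Windows ≥ 45 min: 15:00–15:45, 16:00–16:45.
Latest start in the last window 16:00–16:45 is 16:45 − 45 min = 16:00.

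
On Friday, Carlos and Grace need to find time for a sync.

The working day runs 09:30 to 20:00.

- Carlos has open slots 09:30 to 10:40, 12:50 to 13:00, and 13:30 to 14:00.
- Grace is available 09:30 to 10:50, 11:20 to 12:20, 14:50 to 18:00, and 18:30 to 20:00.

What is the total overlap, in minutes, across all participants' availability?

Carlos ∩ Grace: 09:30–10:40.
Total common minutes: 70.

70 minutes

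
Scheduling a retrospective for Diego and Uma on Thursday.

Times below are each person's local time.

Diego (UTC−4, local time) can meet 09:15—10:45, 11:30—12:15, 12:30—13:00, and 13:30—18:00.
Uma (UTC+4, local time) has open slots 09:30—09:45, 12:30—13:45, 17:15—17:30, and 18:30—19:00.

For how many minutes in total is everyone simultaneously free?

30 minutes

Diego → UTC: 13:15–14:45, 15:30–16:15, 16:30–17:00, 17:30–22:00.
Uma → UTC: 05:30–05:45, 08:30–09:45, 13:15–13:30, 14:30–15:00.
Diego ∩ Uma: 13:15–13:30, 14:30–14:45.
Total common minutes: 15 + 15 = 30.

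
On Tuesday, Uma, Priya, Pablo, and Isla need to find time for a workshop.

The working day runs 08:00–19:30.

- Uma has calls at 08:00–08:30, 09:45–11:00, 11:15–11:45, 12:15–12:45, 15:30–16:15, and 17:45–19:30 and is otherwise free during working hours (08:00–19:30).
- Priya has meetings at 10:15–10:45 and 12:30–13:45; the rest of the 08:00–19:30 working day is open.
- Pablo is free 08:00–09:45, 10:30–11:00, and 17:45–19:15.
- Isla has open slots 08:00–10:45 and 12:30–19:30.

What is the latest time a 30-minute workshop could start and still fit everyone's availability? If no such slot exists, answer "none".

09:15

Uma free within 08:00–19:30: 08:30–09:45, 11:00–11:15, 11:45–12:15, 12:45–15:30, 16:15–17:45.
Priya free within 08:00–19:30: 08:00–10:15, 10:45–12:30, 13:45–19:30.
Uma ∩ Priya: 08:30–09:45, 11:00–11:15, 11:45–12:15, 13:45–15:30, 16:15–17:45.
Uma ∩ Priya ∩ Pablo: 08:30–09:45.
Uma ∩ Priya ∩ Pablo ∩ Isla: 08:30–09:45.
Windows ≥ 30 min: 08:30–09:45.
Latest start in the last window 08:30–09:45 is 09:45 − 30 min = 09:15.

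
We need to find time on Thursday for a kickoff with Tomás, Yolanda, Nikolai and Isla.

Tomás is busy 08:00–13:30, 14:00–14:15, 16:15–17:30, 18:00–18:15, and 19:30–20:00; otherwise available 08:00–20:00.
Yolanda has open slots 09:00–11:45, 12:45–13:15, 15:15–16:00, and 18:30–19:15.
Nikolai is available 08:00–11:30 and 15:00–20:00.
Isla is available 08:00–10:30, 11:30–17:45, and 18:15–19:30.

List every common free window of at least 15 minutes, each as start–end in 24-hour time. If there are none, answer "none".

Tomás free within 08:00–20:00: 13:30–14:00, 14:15–16:15, 17:30–18:00, 18:15–19:30.
Tomás ∩ Yolanda: 15:15–16:00, 18:30–19:15.
Tomás ∩ Yolanda ∩ Nikolai: 15:15–16:00, 18:30–19:15.
Tomás ∩ Yolanda ∩ Nikolai ∩ Isla: 15:15–16:00, 18:30–19:15.
Windows ≥ 15 min: 15:15–16:00, 18:30–19:15.

15:15–16:00, 18:30–19:15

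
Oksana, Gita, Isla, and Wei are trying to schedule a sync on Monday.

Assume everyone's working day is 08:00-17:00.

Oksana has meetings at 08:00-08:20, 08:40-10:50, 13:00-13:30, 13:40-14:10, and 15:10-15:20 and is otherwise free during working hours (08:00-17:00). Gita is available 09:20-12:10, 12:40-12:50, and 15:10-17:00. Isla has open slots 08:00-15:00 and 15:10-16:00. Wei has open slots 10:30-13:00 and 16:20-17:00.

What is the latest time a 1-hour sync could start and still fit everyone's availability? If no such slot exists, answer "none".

11:10

Oksana free within 08:00–17:00: 08:20–08:40, 10:50–13:00, 13:30–13:40, 14:10–15:10, 15:20–17:00.
Oksana ∩ Gita: 10:50–12:10, 12:40–12:50, 15:20–17:00.
Oksana ∩ Gita ∩ Isla: 10:50–12:10, 12:40–12:50, 15:20–16:00.
Oksana ∩ Gita ∩ Isla ∩ Wei: 10:50–12:10, 12:40–12:50.
Windows ≥ 60 min: 10:50–12:10.
Latest start in the last window 10:50–12:10 is 12:10 − 60 min = 11:10.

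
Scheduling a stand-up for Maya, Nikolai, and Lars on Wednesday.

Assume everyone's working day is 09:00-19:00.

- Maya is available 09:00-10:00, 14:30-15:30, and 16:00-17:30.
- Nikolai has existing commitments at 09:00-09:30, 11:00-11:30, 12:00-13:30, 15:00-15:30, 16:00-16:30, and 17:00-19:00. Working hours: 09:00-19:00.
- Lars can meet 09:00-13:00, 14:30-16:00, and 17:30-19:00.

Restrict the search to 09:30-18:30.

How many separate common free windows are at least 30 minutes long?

2

Nikolai free within 09:00–19:00: 09:30–11:00, 11:30–12:00, 13:30–15:00, 15:30–16:00, 16:30–17:00.
Maya ∩ Nikolai: 09:30–10:00, 14:30–15:00, 16:30–17:00.
Maya ∩ Nikolai ∩ Lars: 09:30–10:00, 14:30–15:00.
Restricted to 09:30–18:30: 09:30–10:00, 14:30–15:00.
Windows ≥ 30 min: 09:30–10:00, 14:30–15:00.
That's 2 windows.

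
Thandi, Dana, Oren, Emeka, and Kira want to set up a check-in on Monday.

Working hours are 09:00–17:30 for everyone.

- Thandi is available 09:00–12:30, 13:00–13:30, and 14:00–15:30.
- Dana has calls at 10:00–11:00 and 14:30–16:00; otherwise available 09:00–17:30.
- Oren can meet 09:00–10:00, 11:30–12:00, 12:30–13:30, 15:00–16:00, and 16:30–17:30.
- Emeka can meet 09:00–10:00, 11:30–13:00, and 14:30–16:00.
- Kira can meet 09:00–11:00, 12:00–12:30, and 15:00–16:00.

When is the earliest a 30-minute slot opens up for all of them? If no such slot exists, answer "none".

09:00

Dana free within 09:00–17:30: 09:00–10:00, 11:00–14:30, 16:00–17:30.
Thandi ∩ Dana: 09:00–10:00, 11:00–12:30, 13:00–13:30, 14:00–14:30.
Thandi ∩ Dana ∩ Oren: 09:00–10:00, 11:30–12:00, 13:00–13:30.
Thandi ∩ Dana ∩ Oren ∩ Emeka: 09:00–10:00, 11:30–12:00.
Thandi ∩ Dana ∩ Oren ∩ Emeka ∩ Kira: 09:00–10:00.
Windows ≥ 30 min: 09:00–10:00.
Earliest such window starts at 09:00.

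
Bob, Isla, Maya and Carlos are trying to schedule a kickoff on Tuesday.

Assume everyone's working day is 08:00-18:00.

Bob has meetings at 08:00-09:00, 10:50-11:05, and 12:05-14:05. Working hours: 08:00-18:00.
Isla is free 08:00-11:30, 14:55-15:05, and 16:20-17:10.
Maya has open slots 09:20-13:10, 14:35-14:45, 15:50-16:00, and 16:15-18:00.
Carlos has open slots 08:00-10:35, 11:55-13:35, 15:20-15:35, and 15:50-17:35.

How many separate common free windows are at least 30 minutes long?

2

Bob free within 08:00–18:00: 09:00–10:50, 11:05–12:05, 14:05–18:00.
Bob ∩ Isla: 09:00–10:50, 11:05–11:30, 14:55–15:05, 16:20–17:10.
Bob ∩ Isla ∩ Maya: 09:20–10:50, 11:05–11:30, 16:20–17:10.
Bob ∩ Isla ∩ Maya ∩ Carlos: 09:20–10:35, 16:20–17:10.
Windows ≥ 30 min: 09:20–10:35, 16:20–17:10.
That's 2 windows.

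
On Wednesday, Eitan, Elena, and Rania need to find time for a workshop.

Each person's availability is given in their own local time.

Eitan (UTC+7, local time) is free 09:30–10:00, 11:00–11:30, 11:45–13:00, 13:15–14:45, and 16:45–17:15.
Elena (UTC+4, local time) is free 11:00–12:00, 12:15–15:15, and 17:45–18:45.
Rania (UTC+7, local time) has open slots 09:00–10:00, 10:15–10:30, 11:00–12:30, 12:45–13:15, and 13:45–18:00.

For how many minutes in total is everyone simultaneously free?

Eitan → UTC: 02:30–03:00, 04:00–04:30, 04:45–06:00, 06:15–07:45, 09:45–10:15.
Elena → UTC: 07:00–08:00, 08:15–11:15, 13:45–14:45.
Rania → UTC: 02:00–03:00, 03:15–03:30, 04:00–05:30, 05:45–06:15, 06:45–11:00.
Eitan ∩ Elena: 07:00–07:45, 09:45–10:15.
Eitan ∩ Elena ∩ Rania: 07:00–07:45, 09:45–10:15.
Total common minutes: 45 + 30 = 75.

75 minutes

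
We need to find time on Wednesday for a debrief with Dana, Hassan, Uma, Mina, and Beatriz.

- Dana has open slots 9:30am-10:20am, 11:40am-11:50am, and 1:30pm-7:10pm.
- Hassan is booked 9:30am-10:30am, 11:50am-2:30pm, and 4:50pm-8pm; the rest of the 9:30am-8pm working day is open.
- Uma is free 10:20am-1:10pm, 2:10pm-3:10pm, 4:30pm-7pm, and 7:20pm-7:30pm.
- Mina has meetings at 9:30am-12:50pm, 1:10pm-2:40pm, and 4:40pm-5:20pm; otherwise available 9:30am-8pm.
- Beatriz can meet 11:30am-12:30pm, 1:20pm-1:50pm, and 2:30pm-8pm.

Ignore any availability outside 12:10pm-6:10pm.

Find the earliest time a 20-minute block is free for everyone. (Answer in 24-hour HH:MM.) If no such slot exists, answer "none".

Hassan free within 09:30–20:00: 10:30–11:50, 14:30–16:50.
Mina free within 09:30–20:00: 12:50–13:10, 14:40–16:40, 17:20–20:00.
Dana ∩ Hassan: 11:40–11:50, 14:30–16:50.
Dana ∩ Hassan ∩ Uma: 11:40–11:50, 14:30–15:10, 16:30–16:50.
Dana ∩ Hassan ∩ Uma ∩ Mina: 14:40–15:10, 16:30–16:40.
Dana ∩ Hassan ∩ Uma ∩ Mina ∩ Beatriz: 14:40–15:10, 16:30–16:40.
Restricted to 12:10–18:10: 14:40–15:10, 16:30–16:40.
Windows ≥ 20 min: 14:40–15:10.
Earliest such window starts at 14:40.

14:40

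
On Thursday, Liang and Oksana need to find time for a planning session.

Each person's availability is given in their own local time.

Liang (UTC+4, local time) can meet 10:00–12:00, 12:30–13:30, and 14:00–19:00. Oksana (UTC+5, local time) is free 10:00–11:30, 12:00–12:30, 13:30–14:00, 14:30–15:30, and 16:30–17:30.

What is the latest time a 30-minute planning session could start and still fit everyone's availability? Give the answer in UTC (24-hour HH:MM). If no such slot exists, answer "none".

12:00

Liang → UTC: 06:00–08:00, 08:30–09:30, 10:00–15:00.
Oksana → UTC: 05:00–06:30, 07:00–07:30, 08:30–09:00, 09:30–10:30, 11:30–12:30.
Liang ∩ Oksana: 06:00–06:30, 07:00–07:30, 08:30–09:00, 10:00–10:30, 11:30–12:30.
Windows ≥ 30 min: 06:00–06:30, 07:00–07:30, 08:30–09:00, 10:00–10:30, 11:30–12:30.
Latest start in the last window 11:30–12:30 is 12:30 − 30 min = 12:00.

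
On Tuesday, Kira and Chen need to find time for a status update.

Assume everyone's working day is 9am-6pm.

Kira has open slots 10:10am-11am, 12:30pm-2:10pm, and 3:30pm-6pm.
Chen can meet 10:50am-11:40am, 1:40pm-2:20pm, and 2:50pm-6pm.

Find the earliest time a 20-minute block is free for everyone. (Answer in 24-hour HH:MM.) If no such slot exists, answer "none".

13:40

Kira ∩ Chen: 10:50–11:00, 13:40–14:10, 15:30–18:00.
Windows ≥ 20 min: 13:40–14:10, 15:30–18:00.
Earliest such window starts at 13:40.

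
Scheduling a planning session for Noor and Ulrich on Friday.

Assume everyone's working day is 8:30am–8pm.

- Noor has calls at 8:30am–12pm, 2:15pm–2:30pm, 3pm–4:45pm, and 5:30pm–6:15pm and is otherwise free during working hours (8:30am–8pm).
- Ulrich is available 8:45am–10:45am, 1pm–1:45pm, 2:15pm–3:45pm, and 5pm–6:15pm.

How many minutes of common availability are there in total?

105 minutes

Noor free within 08:30–20:00: 12:00–14:15, 14:30–15:00, 16:45–17:30, 18:15–20:00.
Noor ∩ Ulrich: 13:00–13:45, 14:30–15:00, 17:00–17:30.
Total common minutes: 45 + 30 + 30 = 105.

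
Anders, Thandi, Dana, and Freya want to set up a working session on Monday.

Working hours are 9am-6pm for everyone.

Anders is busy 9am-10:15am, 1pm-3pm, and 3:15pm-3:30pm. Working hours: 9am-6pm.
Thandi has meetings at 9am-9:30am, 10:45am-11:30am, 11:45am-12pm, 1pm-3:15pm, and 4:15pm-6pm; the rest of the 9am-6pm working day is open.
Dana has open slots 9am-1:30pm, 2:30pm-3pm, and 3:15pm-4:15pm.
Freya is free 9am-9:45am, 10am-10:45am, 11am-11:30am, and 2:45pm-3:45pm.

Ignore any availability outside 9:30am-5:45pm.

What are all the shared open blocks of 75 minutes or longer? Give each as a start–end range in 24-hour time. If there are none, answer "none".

none

Anders free within 09:00–18:00: 10:15–13:00, 15:00–15:15, 15:30–18:00.
Thandi free within 09:00–18:00: 09:30–10:45, 11:30–11:45, 12:00–13:00, 15:15–16:15.
Anders ∩ Thandi: 10:15–10:45, 11:30–11:45, 12:00–13:00, 15:30–16:15.
Anders ∩ Thandi ∩ Dana: 10:15–10:45, 11:30–11:45, 12:00–13:00, 15:30–16:15.
Anders ∩ Thandi ∩ Dana ∩ Freya: 10:15–10:45, 15:30–15:45.
Restricted to 09:30–17:45: 10:15–10:45, 15:30–15:45.
Windows ≥ 75 min: (none).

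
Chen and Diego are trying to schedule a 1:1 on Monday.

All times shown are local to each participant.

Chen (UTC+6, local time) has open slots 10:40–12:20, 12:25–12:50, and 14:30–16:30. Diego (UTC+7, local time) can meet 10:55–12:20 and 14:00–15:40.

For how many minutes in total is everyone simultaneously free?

50 minutes

Chen → UTC: 04:40–06:20, 06:25–06:50, 08:30–10:30.
Diego → UTC: 03:55–05:20, 07:00–08:40.
Chen ∩ Diego: 04:40–05:20, 08:30–08:40.
Total common minutes: 40 + 10 = 50.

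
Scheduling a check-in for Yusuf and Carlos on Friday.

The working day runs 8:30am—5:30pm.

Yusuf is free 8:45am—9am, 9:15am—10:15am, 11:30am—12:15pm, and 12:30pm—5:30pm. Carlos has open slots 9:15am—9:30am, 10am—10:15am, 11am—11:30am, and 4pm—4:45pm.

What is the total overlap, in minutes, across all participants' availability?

Yusuf ∩ Carlos: 09:15–09:30, 10:00–10:15, 16:00–16:45.
Total common minutes: 15 + 15 + 45 = 75.

75 minutes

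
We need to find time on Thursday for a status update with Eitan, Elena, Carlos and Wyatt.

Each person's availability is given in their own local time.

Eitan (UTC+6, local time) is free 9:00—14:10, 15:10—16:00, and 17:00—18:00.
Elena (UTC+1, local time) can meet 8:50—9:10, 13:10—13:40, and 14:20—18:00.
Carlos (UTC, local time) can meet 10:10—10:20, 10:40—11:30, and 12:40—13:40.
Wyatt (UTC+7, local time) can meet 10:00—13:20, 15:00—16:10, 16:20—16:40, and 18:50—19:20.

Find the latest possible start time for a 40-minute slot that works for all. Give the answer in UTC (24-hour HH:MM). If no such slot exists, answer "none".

Eitan → UTC: 03:00–08:10, 09:10–10:00, 11:00–12:00.
Elena → UTC: 07:50–08:10, 12:10–12:40, 13:20–17:00.
Carlos → UTC: 10:10–10:20, 10:40–11:30, 12:40–13:40.
Wyatt → UTC: 03:00–06:20, 08:00–09:10, 09:20–09:40, 11:50–12:20.
Eitan ∩ Elena: 07:50–08:10.
Eitan ∩ Elena ∩ Carlos: (none).
Eitan ∩ Elena ∩ Carlos ∩ Wyatt: (none).
Windows ≥ 40 min: (none).

none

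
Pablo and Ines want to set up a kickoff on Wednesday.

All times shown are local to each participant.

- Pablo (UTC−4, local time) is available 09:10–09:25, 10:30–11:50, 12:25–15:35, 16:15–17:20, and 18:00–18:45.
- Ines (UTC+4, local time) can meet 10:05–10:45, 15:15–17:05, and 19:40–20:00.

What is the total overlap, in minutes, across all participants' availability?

Pablo → UTC: 13:10–13:25, 14:30–15:50, 16:25–19:35, 20:15–21:20, 22:00–22:45.
Ines → UTC: 06:05–06:45, 11:15–13:05, 15:40–16:00.
Pablo ∩ Ines: 15:40–15:50.
Total common minutes: 10.

10 minutes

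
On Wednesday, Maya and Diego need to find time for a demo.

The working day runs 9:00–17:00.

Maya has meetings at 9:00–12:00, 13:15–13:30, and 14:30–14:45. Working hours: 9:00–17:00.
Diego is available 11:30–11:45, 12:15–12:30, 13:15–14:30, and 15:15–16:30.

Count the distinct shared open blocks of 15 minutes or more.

3

Maya free within 09:00–17:00: 12:00–13:15, 13:30–14:30, 14:45–17:00.
Maya ∩ Diego: 12:15–12:30, 13:30–14:30, 15:15–16:30.
Windows ≥ 15 min: 12:15–12:30, 13:30–14:30, 15:15–16:30.
That's 3 windows.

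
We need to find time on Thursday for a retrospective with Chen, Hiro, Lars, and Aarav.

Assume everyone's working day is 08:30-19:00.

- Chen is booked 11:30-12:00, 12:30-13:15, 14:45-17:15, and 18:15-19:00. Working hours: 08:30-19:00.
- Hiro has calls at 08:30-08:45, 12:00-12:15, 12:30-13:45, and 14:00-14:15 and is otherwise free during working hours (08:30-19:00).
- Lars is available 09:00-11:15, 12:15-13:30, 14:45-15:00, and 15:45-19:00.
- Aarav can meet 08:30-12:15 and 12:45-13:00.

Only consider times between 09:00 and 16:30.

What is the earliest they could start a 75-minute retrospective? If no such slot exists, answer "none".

09:00

Chen free within 08:30–19:00: 08:30–11:30, 12:00–12:30, 13:15–14:45, 17:15–18:15.
Hiro free within 08:30–19:00: 08:45–12:00, 12:15–12:30, 13:45–14:00, 14:15–19:00.
Chen ∩ Hiro: 08:45–11:30, 12:15–12:30, 13:45–14:00, 14:15–14:45, 17:15–18:15.
Chen ∩ Hiro ∩ Lars: 09:00–11:15, 12:15–12:30, 17:15–18:15.
Chen ∩ Hiro ∩ Lars ∩ Aarav: 09:00–11:15.
Restricted to 09:00–16:30: 09:00–11:15.
Windows ≥ 75 min: 09:00–11:15.
Earliest such window starts at 09:00.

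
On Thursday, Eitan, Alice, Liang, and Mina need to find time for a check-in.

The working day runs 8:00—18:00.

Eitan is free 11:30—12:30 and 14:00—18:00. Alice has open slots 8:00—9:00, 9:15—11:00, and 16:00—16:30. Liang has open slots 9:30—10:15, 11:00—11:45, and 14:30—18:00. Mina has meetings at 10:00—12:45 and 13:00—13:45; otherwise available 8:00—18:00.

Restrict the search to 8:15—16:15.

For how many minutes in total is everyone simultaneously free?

15 minutes

Mina free within 08:00–18:00: 08:00–10:00, 12:45–13:00, 13:45–18:00.
Eitan ∩ Alice: 16:00–16:30.
Eitan ∩ Alice ∩ Liang: 16:00–16:30.
Eitan ∩ Alice ∩ Liang ∩ Mina: 16:00–16:30.
Restricted to 08:15–16:15: 16:00–16:15.
Total common minutes: 15.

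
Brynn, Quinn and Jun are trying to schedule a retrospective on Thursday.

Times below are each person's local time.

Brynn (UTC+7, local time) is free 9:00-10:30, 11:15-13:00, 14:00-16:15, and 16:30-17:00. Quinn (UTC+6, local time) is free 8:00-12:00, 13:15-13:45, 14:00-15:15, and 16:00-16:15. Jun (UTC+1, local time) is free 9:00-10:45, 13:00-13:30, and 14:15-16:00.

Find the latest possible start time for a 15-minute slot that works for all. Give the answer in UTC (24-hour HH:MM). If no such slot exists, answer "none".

09:00

Brynn → UTC: 02:00–03:30, 04:15–06:00, 07:00–09:15, 09:30–10:00.
Quinn → UTC: 02:00–06:00, 07:15–07:45, 08:00–09:15, 10:00–10:15.
Jun → UTC: 08:00–09:45, 12:00–12:30, 13:15–15:00.
Brynn ∩ Quinn: 02:00–03:30, 04:15–06:00, 07:15–07:45, 08:00–09:15.
Brynn ∩ Quinn ∩ Jun: 08:00–09:15.
Windows ≥ 15 min: 08:00–09:15.
Latest start in the last window 08:00–09:15 is 09:15 − 15 min = 09:00.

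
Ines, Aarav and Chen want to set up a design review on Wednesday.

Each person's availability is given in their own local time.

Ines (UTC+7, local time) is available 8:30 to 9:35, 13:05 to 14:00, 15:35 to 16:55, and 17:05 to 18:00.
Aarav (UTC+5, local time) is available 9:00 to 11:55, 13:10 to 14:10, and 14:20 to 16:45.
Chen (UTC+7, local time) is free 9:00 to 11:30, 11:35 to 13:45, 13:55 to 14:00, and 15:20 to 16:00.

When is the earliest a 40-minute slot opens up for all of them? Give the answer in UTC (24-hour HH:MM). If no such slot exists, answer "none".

06:05

Ines → UTC: 01:30–02:35, 06:05–07:00, 08:35–09:55, 10:05–11:00.
Aarav → UTC: 04:00–06:55, 08:10–09:10, 09:20–11:45.
Chen → UTC: 02:00–04:30, 04:35–06:45, 06:55–07:00, 08:20–09:00.
Ines ∩ Aarav: 06:05–06:55, 08:35–09:10, 09:20–09:55, 10:05–11:00.
Ines ∩ Aarav ∩ Chen: 06:05–06:45, 08:35–09:00.
Windows ≥ 40 min: 06:05–06:45.
Earliest such window starts at 06:05.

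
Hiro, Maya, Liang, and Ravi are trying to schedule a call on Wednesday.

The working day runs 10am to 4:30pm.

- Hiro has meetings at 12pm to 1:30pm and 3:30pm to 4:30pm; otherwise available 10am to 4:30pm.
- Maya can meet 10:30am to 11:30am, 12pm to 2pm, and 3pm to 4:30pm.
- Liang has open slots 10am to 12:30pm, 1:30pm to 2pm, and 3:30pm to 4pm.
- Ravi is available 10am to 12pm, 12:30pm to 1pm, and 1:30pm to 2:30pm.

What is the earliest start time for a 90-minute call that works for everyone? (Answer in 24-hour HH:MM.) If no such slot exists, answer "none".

Hiro free within 10:00–16:30: 10:00–12:00, 13:30–15:30.
Hiro ∩ Maya: 10:30–11:30, 13:30–14:00, 15:00–15:30.
Hiro ∩ Maya ∩ Liang: 10:30–11:30, 13:30–14:00.
Hiro ∩ Maya ∩ Liang ∩ Ravi: 10:30–11:30, 13:30–14:00.
Windows ≥ 90 min: (none).

none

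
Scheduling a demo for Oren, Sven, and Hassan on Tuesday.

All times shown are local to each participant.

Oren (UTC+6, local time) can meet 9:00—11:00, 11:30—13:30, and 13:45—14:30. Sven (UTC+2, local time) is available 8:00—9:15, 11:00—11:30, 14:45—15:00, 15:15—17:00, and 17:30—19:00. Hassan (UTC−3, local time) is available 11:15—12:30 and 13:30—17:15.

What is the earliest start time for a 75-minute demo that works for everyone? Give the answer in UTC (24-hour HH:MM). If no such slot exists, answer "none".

Oren → UTC: 03:00–05:00, 05:30–07:30, 07:45–08:30.
Sven → UTC: 06:00–07:15, 09:00–09:30, 12:45–13:00, 13:15–15:00, 15:30–17:00.
Hassan → UTC: 14:15–15:30, 16:30–20:15.
Oren ∩ Sven: 06:00–07:15.
Oren ∩ Sven ∩ Hassan: (none).
Windows ≥ 75 min: (none).

none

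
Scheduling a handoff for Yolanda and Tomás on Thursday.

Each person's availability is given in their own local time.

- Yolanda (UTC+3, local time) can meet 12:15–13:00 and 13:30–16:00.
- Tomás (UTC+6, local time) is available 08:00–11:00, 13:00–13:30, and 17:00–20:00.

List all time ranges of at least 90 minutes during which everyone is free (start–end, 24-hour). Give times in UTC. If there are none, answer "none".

Yolanda → UTC: 09:15–10:00, 10:30–13:00.
Tomás → UTC: 02:00–05:00, 07:00–07:30, 11:00–14:00.
Yolanda ∩ Tomás: 11:00–13:00.
Windows ≥ 90 min: 11:00–13:00.

11:00–13:00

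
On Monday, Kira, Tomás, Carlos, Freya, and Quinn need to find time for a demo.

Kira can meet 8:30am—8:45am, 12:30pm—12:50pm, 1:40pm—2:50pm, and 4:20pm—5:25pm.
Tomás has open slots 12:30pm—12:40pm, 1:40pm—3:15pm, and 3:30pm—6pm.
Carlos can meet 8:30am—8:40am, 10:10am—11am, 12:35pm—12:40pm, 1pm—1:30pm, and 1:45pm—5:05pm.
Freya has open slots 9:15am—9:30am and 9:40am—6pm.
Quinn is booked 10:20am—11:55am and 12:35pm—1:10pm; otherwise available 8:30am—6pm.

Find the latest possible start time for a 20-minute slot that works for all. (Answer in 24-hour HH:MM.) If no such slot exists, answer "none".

16:45

Quinn free within 08:30–18:00: 08:30–10:20, 11:55–12:35, 13:10–18:00.
Kira ∩ Tomás: 12:30–12:40, 13:40–14:50, 16:20–17:25.
Kira ∩ Tomás ∩ Carlos: 12:35–12:40, 13:45–14:50, 16:20–17:05.
Kira ∩ Tomás ∩ Carlos ∩ Freya: 12:35–12:40, 13:45–14:50, 16:20–17:05.
Kira ∩ Tomás ∩ Carlos ∩ Freya ∩ Quinn: 13:45–14:50, 16:20–17:05.
Windows ≥ 20 min: 13:45–14:50, 16:20–17:05.
Latest start in the last window 16:20–17:05 is 17:05 − 20 min = 16:45.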